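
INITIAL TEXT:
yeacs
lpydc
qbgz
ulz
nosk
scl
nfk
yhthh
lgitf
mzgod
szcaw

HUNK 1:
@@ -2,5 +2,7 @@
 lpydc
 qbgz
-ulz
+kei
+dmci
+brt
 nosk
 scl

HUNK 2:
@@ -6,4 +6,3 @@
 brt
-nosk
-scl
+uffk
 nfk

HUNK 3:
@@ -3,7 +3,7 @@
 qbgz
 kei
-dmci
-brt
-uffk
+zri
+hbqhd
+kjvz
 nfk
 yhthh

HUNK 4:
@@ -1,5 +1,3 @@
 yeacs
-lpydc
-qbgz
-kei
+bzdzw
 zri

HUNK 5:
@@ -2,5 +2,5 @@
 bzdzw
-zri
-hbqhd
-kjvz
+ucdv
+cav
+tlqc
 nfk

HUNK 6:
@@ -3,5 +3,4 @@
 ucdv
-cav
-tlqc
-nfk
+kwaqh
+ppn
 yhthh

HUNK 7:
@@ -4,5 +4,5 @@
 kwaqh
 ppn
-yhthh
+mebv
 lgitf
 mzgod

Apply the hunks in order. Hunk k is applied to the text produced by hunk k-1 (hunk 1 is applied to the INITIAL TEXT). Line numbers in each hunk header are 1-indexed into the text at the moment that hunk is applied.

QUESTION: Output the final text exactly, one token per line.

Hunk 1: at line 2 remove [ulz] add [kei,dmci,brt] -> 13 lines: yeacs lpydc qbgz kei dmci brt nosk scl nfk yhthh lgitf mzgod szcaw
Hunk 2: at line 6 remove [nosk,scl] add [uffk] -> 12 lines: yeacs lpydc qbgz kei dmci brt uffk nfk yhthh lgitf mzgod szcaw
Hunk 3: at line 3 remove [dmci,brt,uffk] add [zri,hbqhd,kjvz] -> 12 lines: yeacs lpydc qbgz kei zri hbqhd kjvz nfk yhthh lgitf mzgod szcaw
Hunk 4: at line 1 remove [lpydc,qbgz,kei] add [bzdzw] -> 10 lines: yeacs bzdzw zri hbqhd kjvz nfk yhthh lgitf mzgod szcaw
Hunk 5: at line 2 remove [zri,hbqhd,kjvz] add [ucdv,cav,tlqc] -> 10 lines: yeacs bzdzw ucdv cav tlqc nfk yhthh lgitf mzgod szcaw
Hunk 6: at line 3 remove [cav,tlqc,nfk] add [kwaqh,ppn] -> 9 lines: yeacs bzdzw ucdv kwaqh ppn yhthh lgitf mzgod szcaw
Hunk 7: at line 4 remove [yhthh] add [mebv] -> 9 lines: yeacs bzdzw ucdv kwaqh ppn mebv lgitf mzgod szcaw

Answer: yeacs
bzdzw
ucdv
kwaqh
ppn
mebv
lgitf
mzgod
szcaw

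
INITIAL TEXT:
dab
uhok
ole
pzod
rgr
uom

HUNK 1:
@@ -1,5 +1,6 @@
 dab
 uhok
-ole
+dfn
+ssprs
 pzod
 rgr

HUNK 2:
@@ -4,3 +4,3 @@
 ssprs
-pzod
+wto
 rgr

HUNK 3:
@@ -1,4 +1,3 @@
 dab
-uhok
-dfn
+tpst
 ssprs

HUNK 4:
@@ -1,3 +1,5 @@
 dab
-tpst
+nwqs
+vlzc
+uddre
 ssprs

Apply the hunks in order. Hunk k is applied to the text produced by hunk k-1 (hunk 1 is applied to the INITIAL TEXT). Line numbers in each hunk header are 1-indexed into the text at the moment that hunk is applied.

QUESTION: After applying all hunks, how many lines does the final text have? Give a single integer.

Answer: 8

Derivation:
Hunk 1: at line 1 remove [ole] add [dfn,ssprs] -> 7 lines: dab uhok dfn ssprs pzod rgr uom
Hunk 2: at line 4 remove [pzod] add [wto] -> 7 lines: dab uhok dfn ssprs wto rgr uom
Hunk 3: at line 1 remove [uhok,dfn] add [tpst] -> 6 lines: dab tpst ssprs wto rgr uom
Hunk 4: at line 1 remove [tpst] add [nwqs,vlzc,uddre] -> 8 lines: dab nwqs vlzc uddre ssprs wto rgr uom
Final line count: 8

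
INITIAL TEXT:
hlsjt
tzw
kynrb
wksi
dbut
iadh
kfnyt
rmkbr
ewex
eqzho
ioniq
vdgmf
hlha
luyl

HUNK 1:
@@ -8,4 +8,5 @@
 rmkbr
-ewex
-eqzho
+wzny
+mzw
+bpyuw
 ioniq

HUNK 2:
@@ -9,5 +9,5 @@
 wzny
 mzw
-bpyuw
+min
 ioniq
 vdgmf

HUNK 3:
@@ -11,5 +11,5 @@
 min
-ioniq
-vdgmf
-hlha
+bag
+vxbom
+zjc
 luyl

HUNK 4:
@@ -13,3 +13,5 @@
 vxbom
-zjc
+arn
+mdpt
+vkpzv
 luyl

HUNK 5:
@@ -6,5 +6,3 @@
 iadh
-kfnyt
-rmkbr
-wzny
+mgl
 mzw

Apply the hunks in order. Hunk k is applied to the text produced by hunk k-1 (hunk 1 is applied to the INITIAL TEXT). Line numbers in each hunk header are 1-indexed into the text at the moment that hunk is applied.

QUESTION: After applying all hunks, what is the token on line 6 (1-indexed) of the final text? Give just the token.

Hunk 1: at line 8 remove [ewex,eqzho] add [wzny,mzw,bpyuw] -> 15 lines: hlsjt tzw kynrb wksi dbut iadh kfnyt rmkbr wzny mzw bpyuw ioniq vdgmf hlha luyl
Hunk 2: at line 9 remove [bpyuw] add [min] -> 15 lines: hlsjt tzw kynrb wksi dbut iadh kfnyt rmkbr wzny mzw min ioniq vdgmf hlha luyl
Hunk 3: at line 11 remove [ioniq,vdgmf,hlha] add [bag,vxbom,zjc] -> 15 lines: hlsjt tzw kynrb wksi dbut iadh kfnyt rmkbr wzny mzw min bag vxbom zjc luyl
Hunk 4: at line 13 remove [zjc] add [arn,mdpt,vkpzv] -> 17 lines: hlsjt tzw kynrb wksi dbut iadh kfnyt rmkbr wzny mzw min bag vxbom arn mdpt vkpzv luyl
Hunk 5: at line 6 remove [kfnyt,rmkbr,wzny] add [mgl] -> 15 lines: hlsjt tzw kynrb wksi dbut iadh mgl mzw min bag vxbom arn mdpt vkpzv luyl
Final line 6: iadh

Answer: iadh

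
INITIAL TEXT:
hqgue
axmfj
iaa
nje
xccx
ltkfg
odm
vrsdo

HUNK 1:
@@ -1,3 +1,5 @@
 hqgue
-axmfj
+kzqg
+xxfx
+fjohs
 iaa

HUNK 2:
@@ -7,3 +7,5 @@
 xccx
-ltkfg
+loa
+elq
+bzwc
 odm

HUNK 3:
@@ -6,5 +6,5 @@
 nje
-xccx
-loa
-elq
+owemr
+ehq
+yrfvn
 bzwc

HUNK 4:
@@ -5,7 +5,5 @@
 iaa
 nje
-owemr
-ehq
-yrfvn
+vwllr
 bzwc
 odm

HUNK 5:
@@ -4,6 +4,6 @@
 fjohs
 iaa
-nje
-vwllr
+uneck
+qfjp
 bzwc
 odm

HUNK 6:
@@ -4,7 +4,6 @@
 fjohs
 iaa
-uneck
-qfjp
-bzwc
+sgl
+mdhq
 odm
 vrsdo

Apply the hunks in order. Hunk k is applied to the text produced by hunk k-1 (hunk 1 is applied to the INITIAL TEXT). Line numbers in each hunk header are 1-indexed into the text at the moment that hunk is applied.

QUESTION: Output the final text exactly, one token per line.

Answer: hqgue
kzqg
xxfx
fjohs
iaa
sgl
mdhq
odm
vrsdo

Derivation:
Hunk 1: at line 1 remove [axmfj] add [kzqg,xxfx,fjohs] -> 10 lines: hqgue kzqg xxfx fjohs iaa nje xccx ltkfg odm vrsdo
Hunk 2: at line 7 remove [ltkfg] add [loa,elq,bzwc] -> 12 lines: hqgue kzqg xxfx fjohs iaa nje xccx loa elq bzwc odm vrsdo
Hunk 3: at line 6 remove [xccx,loa,elq] add [owemr,ehq,yrfvn] -> 12 lines: hqgue kzqg xxfx fjohs iaa nje owemr ehq yrfvn bzwc odm vrsdo
Hunk 4: at line 5 remove [owemr,ehq,yrfvn] add [vwllr] -> 10 lines: hqgue kzqg xxfx fjohs iaa nje vwllr bzwc odm vrsdo
Hunk 5: at line 4 remove [nje,vwllr] add [uneck,qfjp] -> 10 lines: hqgue kzqg xxfx fjohs iaa uneck qfjp bzwc odm vrsdo
Hunk 6: at line 4 remove [uneck,qfjp,bzwc] add [sgl,mdhq] -> 9 lines: hqgue kzqg xxfx fjohs iaa sgl mdhq odm vrsdo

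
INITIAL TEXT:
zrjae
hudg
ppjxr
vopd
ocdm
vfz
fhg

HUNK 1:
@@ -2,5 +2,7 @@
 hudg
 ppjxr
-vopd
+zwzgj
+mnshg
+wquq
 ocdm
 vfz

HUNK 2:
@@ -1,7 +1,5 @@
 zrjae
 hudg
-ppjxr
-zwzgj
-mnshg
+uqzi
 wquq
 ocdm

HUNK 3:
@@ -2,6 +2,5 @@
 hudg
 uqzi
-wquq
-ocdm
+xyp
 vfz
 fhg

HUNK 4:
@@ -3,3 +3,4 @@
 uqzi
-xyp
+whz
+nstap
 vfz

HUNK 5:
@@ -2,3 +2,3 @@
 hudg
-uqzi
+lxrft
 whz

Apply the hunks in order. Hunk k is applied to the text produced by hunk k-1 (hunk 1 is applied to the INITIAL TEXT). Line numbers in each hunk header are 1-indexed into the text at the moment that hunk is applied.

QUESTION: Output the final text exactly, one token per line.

Answer: zrjae
hudg
lxrft
whz
nstap
vfz
fhg

Derivation:
Hunk 1: at line 2 remove [vopd] add [zwzgj,mnshg,wquq] -> 9 lines: zrjae hudg ppjxr zwzgj mnshg wquq ocdm vfz fhg
Hunk 2: at line 1 remove [ppjxr,zwzgj,mnshg] add [uqzi] -> 7 lines: zrjae hudg uqzi wquq ocdm vfz fhg
Hunk 3: at line 2 remove [wquq,ocdm] add [xyp] -> 6 lines: zrjae hudg uqzi xyp vfz fhg
Hunk 4: at line 3 remove [xyp] add [whz,nstap] -> 7 lines: zrjae hudg uqzi whz nstap vfz fhg
Hunk 5: at line 2 remove [uqzi] add [lxrft] -> 7 lines: zrjae hudg lxrft whz nstap vfz fhg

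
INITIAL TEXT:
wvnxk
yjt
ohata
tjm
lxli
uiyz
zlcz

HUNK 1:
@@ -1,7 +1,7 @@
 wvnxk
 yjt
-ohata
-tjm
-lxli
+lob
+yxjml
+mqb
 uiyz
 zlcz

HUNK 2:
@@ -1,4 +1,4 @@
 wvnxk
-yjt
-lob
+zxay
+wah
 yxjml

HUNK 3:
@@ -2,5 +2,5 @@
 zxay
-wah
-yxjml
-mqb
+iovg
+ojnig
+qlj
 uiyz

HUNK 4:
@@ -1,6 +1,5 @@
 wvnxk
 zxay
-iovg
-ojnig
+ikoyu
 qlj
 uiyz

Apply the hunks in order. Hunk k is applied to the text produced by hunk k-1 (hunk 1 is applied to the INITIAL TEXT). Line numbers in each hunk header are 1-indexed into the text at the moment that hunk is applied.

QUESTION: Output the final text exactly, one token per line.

Hunk 1: at line 1 remove [ohata,tjm,lxli] add [lob,yxjml,mqb] -> 7 lines: wvnxk yjt lob yxjml mqb uiyz zlcz
Hunk 2: at line 1 remove [yjt,lob] add [zxay,wah] -> 7 lines: wvnxk zxay wah yxjml mqb uiyz zlcz
Hunk 3: at line 2 remove [wah,yxjml,mqb] add [iovg,ojnig,qlj] -> 7 lines: wvnxk zxay iovg ojnig qlj uiyz zlcz
Hunk 4: at line 1 remove [iovg,ojnig] add [ikoyu] -> 6 lines: wvnxk zxay ikoyu qlj uiyz zlcz

Answer: wvnxk
zxay
ikoyu
qlj
uiyz
zlcz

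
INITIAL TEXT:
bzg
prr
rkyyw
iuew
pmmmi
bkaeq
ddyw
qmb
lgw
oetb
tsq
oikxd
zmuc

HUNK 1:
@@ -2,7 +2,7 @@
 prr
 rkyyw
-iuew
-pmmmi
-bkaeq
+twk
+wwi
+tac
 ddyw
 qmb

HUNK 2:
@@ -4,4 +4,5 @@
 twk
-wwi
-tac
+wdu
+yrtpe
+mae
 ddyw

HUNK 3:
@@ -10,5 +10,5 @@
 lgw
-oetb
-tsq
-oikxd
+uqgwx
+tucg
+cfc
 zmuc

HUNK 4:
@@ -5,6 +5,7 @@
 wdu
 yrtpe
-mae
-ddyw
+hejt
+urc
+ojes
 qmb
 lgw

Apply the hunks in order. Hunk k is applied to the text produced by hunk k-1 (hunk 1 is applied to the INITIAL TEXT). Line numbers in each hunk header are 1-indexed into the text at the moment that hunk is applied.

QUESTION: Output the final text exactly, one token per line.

Hunk 1: at line 2 remove [iuew,pmmmi,bkaeq] add [twk,wwi,tac] -> 13 lines: bzg prr rkyyw twk wwi tac ddyw qmb lgw oetb tsq oikxd zmuc
Hunk 2: at line 4 remove [wwi,tac] add [wdu,yrtpe,mae] -> 14 lines: bzg prr rkyyw twk wdu yrtpe mae ddyw qmb lgw oetb tsq oikxd zmuc
Hunk 3: at line 10 remove [oetb,tsq,oikxd] add [uqgwx,tucg,cfc] -> 14 lines: bzg prr rkyyw twk wdu yrtpe mae ddyw qmb lgw uqgwx tucg cfc zmuc
Hunk 4: at line 5 remove [mae,ddyw] add [hejt,urc,ojes] -> 15 lines: bzg prr rkyyw twk wdu yrtpe hejt urc ojes qmb lgw uqgwx tucg cfc zmuc

Answer: bzg
prr
rkyyw
twk
wdu
yrtpe
hejt
urc
ojes
qmb
lgw
uqgwx
tucg
cfc
zmuc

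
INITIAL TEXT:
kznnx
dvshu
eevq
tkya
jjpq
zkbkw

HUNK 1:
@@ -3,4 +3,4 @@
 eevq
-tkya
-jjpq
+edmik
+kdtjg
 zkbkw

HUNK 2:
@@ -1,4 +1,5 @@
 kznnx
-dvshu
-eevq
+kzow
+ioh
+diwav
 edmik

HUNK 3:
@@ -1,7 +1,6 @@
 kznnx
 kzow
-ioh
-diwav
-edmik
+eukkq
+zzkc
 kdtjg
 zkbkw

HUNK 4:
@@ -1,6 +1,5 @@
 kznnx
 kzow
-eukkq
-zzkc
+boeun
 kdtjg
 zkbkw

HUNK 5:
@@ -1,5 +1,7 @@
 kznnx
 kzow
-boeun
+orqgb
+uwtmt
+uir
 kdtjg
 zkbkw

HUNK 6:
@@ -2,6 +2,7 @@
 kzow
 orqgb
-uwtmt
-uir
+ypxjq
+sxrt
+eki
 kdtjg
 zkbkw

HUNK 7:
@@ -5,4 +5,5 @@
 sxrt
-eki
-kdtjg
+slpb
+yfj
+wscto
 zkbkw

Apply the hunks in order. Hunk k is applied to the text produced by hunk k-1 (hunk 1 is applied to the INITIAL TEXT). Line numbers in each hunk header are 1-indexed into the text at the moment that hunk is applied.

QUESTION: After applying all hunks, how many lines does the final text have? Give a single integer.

Answer: 9

Derivation:
Hunk 1: at line 3 remove [tkya,jjpq] add [edmik,kdtjg] -> 6 lines: kznnx dvshu eevq edmik kdtjg zkbkw
Hunk 2: at line 1 remove [dvshu,eevq] add [kzow,ioh,diwav] -> 7 lines: kznnx kzow ioh diwav edmik kdtjg zkbkw
Hunk 3: at line 1 remove [ioh,diwav,edmik] add [eukkq,zzkc] -> 6 lines: kznnx kzow eukkq zzkc kdtjg zkbkw
Hunk 4: at line 1 remove [eukkq,zzkc] add [boeun] -> 5 lines: kznnx kzow boeun kdtjg zkbkw
Hunk 5: at line 1 remove [boeun] add [orqgb,uwtmt,uir] -> 7 lines: kznnx kzow orqgb uwtmt uir kdtjg zkbkw
Hunk 6: at line 2 remove [uwtmt,uir] add [ypxjq,sxrt,eki] -> 8 lines: kznnx kzow orqgb ypxjq sxrt eki kdtjg zkbkw
Hunk 7: at line 5 remove [eki,kdtjg] add [slpb,yfj,wscto] -> 9 lines: kznnx kzow orqgb ypxjq sxrt slpb yfj wscto zkbkw
Final line count: 9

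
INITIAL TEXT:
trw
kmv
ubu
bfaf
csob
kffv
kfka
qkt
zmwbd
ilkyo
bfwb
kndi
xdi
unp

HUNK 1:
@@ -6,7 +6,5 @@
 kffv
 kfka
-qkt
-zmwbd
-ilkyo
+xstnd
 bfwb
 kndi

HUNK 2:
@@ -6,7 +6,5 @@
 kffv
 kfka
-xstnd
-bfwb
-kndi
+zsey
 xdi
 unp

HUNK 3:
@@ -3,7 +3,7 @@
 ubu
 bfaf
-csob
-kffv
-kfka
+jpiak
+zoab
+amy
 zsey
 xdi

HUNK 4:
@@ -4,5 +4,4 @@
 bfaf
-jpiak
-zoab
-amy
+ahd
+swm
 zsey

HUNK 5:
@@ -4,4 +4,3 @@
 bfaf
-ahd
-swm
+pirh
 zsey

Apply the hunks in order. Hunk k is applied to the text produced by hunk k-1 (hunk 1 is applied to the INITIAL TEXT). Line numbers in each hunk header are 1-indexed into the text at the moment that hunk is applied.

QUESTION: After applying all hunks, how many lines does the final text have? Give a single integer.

Answer: 8

Derivation:
Hunk 1: at line 6 remove [qkt,zmwbd,ilkyo] add [xstnd] -> 12 lines: trw kmv ubu bfaf csob kffv kfka xstnd bfwb kndi xdi unp
Hunk 2: at line 6 remove [xstnd,bfwb,kndi] add [zsey] -> 10 lines: trw kmv ubu bfaf csob kffv kfka zsey xdi unp
Hunk 3: at line 3 remove [csob,kffv,kfka] add [jpiak,zoab,amy] -> 10 lines: trw kmv ubu bfaf jpiak zoab amy zsey xdi unp
Hunk 4: at line 4 remove [jpiak,zoab,amy] add [ahd,swm] -> 9 lines: trw kmv ubu bfaf ahd swm zsey xdi unp
Hunk 5: at line 4 remove [ahd,swm] add [pirh] -> 8 lines: trw kmv ubu bfaf pirh zsey xdi unp
Final line count: 8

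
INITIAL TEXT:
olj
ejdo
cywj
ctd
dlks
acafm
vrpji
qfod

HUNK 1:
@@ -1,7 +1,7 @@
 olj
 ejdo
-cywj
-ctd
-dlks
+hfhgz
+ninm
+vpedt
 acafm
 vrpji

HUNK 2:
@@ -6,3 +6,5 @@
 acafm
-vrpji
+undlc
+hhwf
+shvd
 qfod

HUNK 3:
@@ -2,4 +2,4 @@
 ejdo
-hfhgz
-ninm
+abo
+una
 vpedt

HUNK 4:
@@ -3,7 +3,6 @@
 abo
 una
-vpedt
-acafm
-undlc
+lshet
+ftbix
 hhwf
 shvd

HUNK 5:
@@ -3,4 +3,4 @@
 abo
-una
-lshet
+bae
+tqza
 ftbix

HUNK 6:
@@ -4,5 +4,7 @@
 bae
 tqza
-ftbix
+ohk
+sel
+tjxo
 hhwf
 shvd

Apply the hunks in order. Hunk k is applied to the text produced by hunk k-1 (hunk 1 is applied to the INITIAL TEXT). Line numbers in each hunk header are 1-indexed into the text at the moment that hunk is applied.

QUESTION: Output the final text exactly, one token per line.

Hunk 1: at line 1 remove [cywj,ctd,dlks] add [hfhgz,ninm,vpedt] -> 8 lines: olj ejdo hfhgz ninm vpedt acafm vrpji qfod
Hunk 2: at line 6 remove [vrpji] add [undlc,hhwf,shvd] -> 10 lines: olj ejdo hfhgz ninm vpedt acafm undlc hhwf shvd qfod
Hunk 3: at line 2 remove [hfhgz,ninm] add [abo,una] -> 10 lines: olj ejdo abo una vpedt acafm undlc hhwf shvd qfod
Hunk 4: at line 3 remove [vpedt,acafm,undlc] add [lshet,ftbix] -> 9 lines: olj ejdo abo una lshet ftbix hhwf shvd qfod
Hunk 5: at line 3 remove [una,lshet] add [bae,tqza] -> 9 lines: olj ejdo abo bae tqza ftbix hhwf shvd qfod
Hunk 6: at line 4 remove [ftbix] add [ohk,sel,tjxo] -> 11 lines: olj ejdo abo bae tqza ohk sel tjxo hhwf shvd qfod

Answer: olj
ejdo
abo
bae
tqza
ohk
sel
tjxo
hhwf
shvd
qfod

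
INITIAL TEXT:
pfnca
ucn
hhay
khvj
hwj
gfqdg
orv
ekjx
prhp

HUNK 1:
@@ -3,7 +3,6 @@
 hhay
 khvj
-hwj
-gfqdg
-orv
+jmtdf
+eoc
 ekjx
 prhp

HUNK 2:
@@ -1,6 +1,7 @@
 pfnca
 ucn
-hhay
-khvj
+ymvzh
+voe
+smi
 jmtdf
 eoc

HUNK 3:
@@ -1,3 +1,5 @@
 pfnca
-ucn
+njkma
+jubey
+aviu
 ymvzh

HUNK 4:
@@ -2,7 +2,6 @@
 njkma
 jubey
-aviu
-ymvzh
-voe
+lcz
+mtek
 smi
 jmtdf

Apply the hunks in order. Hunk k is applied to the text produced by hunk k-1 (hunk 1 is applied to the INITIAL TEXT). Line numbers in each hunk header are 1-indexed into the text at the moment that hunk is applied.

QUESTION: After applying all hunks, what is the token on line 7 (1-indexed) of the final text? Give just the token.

Answer: jmtdf

Derivation:
Hunk 1: at line 3 remove [hwj,gfqdg,orv] add [jmtdf,eoc] -> 8 lines: pfnca ucn hhay khvj jmtdf eoc ekjx prhp
Hunk 2: at line 1 remove [hhay,khvj] add [ymvzh,voe,smi] -> 9 lines: pfnca ucn ymvzh voe smi jmtdf eoc ekjx prhp
Hunk 3: at line 1 remove [ucn] add [njkma,jubey,aviu] -> 11 lines: pfnca njkma jubey aviu ymvzh voe smi jmtdf eoc ekjx prhp
Hunk 4: at line 2 remove [aviu,ymvzh,voe] add [lcz,mtek] -> 10 lines: pfnca njkma jubey lcz mtek smi jmtdf eoc ekjx prhp
Final line 7: jmtdf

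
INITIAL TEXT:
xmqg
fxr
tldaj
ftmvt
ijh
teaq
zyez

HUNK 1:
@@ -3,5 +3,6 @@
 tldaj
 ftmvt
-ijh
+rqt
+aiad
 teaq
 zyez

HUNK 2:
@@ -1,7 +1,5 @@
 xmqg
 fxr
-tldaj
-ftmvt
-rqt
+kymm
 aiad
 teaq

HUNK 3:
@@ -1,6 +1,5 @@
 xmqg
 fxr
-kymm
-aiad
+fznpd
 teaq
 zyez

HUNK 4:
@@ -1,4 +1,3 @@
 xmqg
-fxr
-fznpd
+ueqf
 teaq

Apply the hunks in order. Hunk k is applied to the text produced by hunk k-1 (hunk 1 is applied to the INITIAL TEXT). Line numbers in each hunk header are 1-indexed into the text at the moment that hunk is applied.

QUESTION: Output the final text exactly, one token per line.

Answer: xmqg
ueqf
teaq
zyez

Derivation:
Hunk 1: at line 3 remove [ijh] add [rqt,aiad] -> 8 lines: xmqg fxr tldaj ftmvt rqt aiad teaq zyez
Hunk 2: at line 1 remove [tldaj,ftmvt,rqt] add [kymm] -> 6 lines: xmqg fxr kymm aiad teaq zyez
Hunk 3: at line 1 remove [kymm,aiad] add [fznpd] -> 5 lines: xmqg fxr fznpd teaq zyez
Hunk 4: at line 1 remove [fxr,fznpd] add [ueqf] -> 4 lines: xmqg ueqf teaq zyez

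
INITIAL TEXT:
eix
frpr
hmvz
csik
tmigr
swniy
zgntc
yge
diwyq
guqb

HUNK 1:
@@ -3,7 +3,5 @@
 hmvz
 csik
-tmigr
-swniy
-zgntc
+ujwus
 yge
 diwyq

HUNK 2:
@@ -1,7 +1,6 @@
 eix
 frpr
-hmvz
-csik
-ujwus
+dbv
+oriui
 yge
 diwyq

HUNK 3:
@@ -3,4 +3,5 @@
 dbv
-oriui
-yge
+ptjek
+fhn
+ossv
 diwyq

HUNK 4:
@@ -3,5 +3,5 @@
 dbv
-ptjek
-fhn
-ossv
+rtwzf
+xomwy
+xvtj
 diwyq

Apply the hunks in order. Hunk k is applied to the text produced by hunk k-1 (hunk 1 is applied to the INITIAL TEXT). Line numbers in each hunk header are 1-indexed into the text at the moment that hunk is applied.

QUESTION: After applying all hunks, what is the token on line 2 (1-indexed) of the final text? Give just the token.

Answer: frpr

Derivation:
Hunk 1: at line 3 remove [tmigr,swniy,zgntc] add [ujwus] -> 8 lines: eix frpr hmvz csik ujwus yge diwyq guqb
Hunk 2: at line 1 remove [hmvz,csik,ujwus] add [dbv,oriui] -> 7 lines: eix frpr dbv oriui yge diwyq guqb
Hunk 3: at line 3 remove [oriui,yge] add [ptjek,fhn,ossv] -> 8 lines: eix frpr dbv ptjek fhn ossv diwyq guqb
Hunk 4: at line 3 remove [ptjek,fhn,ossv] add [rtwzf,xomwy,xvtj] -> 8 lines: eix frpr dbv rtwzf xomwy xvtj diwyq guqb
Final line 2: frpr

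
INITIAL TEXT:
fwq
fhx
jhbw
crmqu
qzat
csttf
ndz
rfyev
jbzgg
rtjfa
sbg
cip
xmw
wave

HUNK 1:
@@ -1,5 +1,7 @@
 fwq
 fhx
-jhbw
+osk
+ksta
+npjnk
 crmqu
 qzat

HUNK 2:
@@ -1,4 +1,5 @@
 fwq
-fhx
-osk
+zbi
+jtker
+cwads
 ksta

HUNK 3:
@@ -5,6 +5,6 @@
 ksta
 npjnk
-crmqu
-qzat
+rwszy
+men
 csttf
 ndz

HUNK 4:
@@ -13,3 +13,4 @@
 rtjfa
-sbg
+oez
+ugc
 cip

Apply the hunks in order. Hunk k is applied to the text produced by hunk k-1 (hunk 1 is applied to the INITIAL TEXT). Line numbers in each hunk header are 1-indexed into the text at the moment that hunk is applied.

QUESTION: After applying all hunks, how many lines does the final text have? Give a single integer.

Answer: 18

Derivation:
Hunk 1: at line 1 remove [jhbw] add [osk,ksta,npjnk] -> 16 lines: fwq fhx osk ksta npjnk crmqu qzat csttf ndz rfyev jbzgg rtjfa sbg cip xmw wave
Hunk 2: at line 1 remove [fhx,osk] add [zbi,jtker,cwads] -> 17 lines: fwq zbi jtker cwads ksta npjnk crmqu qzat csttf ndz rfyev jbzgg rtjfa sbg cip xmw wave
Hunk 3: at line 5 remove [crmqu,qzat] add [rwszy,men] -> 17 lines: fwq zbi jtker cwads ksta npjnk rwszy men csttf ndz rfyev jbzgg rtjfa sbg cip xmw wave
Hunk 4: at line 13 remove [sbg] add [oez,ugc] -> 18 lines: fwq zbi jtker cwads ksta npjnk rwszy men csttf ndz rfyev jbzgg rtjfa oez ugc cip xmw wave
Final line count: 18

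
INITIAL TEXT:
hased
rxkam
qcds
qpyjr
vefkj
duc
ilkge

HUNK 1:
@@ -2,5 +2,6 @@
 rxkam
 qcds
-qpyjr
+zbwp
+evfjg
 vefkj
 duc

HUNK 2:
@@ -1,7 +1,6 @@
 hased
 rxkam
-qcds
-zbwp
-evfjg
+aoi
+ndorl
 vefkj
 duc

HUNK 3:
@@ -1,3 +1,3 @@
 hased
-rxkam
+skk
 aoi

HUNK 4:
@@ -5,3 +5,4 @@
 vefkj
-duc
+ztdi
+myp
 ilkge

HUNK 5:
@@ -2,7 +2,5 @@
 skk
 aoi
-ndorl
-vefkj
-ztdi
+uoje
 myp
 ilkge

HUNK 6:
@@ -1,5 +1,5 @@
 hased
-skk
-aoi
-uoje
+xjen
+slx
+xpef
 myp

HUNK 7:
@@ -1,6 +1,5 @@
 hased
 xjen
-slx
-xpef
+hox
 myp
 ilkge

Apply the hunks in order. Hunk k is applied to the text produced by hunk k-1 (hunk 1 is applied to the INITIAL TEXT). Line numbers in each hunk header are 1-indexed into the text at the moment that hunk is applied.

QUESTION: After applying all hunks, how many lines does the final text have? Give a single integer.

Hunk 1: at line 2 remove [qpyjr] add [zbwp,evfjg] -> 8 lines: hased rxkam qcds zbwp evfjg vefkj duc ilkge
Hunk 2: at line 1 remove [qcds,zbwp,evfjg] add [aoi,ndorl] -> 7 lines: hased rxkam aoi ndorl vefkj duc ilkge
Hunk 3: at line 1 remove [rxkam] add [skk] -> 7 lines: hased skk aoi ndorl vefkj duc ilkge
Hunk 4: at line 5 remove [duc] add [ztdi,myp] -> 8 lines: hased skk aoi ndorl vefkj ztdi myp ilkge
Hunk 5: at line 2 remove [ndorl,vefkj,ztdi] add [uoje] -> 6 lines: hased skk aoi uoje myp ilkge
Hunk 6: at line 1 remove [skk,aoi,uoje] add [xjen,slx,xpef] -> 6 lines: hased xjen slx xpef myp ilkge
Hunk 7: at line 1 remove [slx,xpef] add [hox] -> 5 lines: hased xjen hox myp ilkge
Final line count: 5

Answer: 5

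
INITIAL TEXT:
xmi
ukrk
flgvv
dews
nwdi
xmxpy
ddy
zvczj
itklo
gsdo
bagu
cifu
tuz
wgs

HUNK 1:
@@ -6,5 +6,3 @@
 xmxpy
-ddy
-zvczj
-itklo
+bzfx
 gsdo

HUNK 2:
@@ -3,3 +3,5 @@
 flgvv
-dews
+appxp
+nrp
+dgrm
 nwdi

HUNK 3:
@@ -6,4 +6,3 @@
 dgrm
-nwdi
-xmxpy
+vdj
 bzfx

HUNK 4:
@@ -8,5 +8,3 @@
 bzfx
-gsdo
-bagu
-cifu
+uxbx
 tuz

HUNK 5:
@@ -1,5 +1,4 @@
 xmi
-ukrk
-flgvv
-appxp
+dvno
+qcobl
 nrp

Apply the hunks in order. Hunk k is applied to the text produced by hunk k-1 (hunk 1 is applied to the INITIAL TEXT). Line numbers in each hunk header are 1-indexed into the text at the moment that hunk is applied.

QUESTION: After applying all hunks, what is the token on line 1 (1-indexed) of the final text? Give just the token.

Answer: xmi

Derivation:
Hunk 1: at line 6 remove [ddy,zvczj,itklo] add [bzfx] -> 12 lines: xmi ukrk flgvv dews nwdi xmxpy bzfx gsdo bagu cifu tuz wgs
Hunk 2: at line 3 remove [dews] add [appxp,nrp,dgrm] -> 14 lines: xmi ukrk flgvv appxp nrp dgrm nwdi xmxpy bzfx gsdo bagu cifu tuz wgs
Hunk 3: at line 6 remove [nwdi,xmxpy] add [vdj] -> 13 lines: xmi ukrk flgvv appxp nrp dgrm vdj bzfx gsdo bagu cifu tuz wgs
Hunk 4: at line 8 remove [gsdo,bagu,cifu] add [uxbx] -> 11 lines: xmi ukrk flgvv appxp nrp dgrm vdj bzfx uxbx tuz wgs
Hunk 5: at line 1 remove [ukrk,flgvv,appxp] add [dvno,qcobl] -> 10 lines: xmi dvno qcobl nrp dgrm vdj bzfx uxbx tuz wgs
Final line 1: xmi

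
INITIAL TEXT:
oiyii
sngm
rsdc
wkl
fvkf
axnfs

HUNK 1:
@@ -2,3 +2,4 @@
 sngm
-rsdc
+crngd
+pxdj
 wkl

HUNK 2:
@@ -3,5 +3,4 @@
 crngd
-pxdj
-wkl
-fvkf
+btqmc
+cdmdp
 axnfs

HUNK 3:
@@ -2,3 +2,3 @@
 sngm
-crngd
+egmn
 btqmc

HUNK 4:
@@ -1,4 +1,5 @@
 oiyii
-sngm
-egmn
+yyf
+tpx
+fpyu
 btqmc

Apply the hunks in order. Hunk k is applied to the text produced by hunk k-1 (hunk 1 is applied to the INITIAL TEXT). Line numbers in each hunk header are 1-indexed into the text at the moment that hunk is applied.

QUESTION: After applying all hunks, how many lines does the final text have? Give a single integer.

Hunk 1: at line 2 remove [rsdc] add [crngd,pxdj] -> 7 lines: oiyii sngm crngd pxdj wkl fvkf axnfs
Hunk 2: at line 3 remove [pxdj,wkl,fvkf] add [btqmc,cdmdp] -> 6 lines: oiyii sngm crngd btqmc cdmdp axnfs
Hunk 3: at line 2 remove [crngd] add [egmn] -> 6 lines: oiyii sngm egmn btqmc cdmdp axnfs
Hunk 4: at line 1 remove [sngm,egmn] add [yyf,tpx,fpyu] -> 7 lines: oiyii yyf tpx fpyu btqmc cdmdp axnfs
Final line count: 7

Answer: 7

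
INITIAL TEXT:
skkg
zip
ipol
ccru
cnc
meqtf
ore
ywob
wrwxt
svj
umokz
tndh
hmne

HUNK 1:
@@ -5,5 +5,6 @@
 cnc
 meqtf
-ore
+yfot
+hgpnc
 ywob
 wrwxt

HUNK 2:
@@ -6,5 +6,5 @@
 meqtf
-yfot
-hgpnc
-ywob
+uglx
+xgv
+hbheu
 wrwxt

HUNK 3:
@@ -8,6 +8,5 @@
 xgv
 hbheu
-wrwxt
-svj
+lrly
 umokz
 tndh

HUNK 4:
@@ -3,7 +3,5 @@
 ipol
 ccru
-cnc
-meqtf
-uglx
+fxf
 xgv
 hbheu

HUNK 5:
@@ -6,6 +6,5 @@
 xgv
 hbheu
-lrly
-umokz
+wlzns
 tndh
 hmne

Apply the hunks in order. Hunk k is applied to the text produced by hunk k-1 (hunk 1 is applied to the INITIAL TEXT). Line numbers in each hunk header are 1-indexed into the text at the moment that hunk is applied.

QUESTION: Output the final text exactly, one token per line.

Answer: skkg
zip
ipol
ccru
fxf
xgv
hbheu
wlzns
tndh
hmne

Derivation:
Hunk 1: at line 5 remove [ore] add [yfot,hgpnc] -> 14 lines: skkg zip ipol ccru cnc meqtf yfot hgpnc ywob wrwxt svj umokz tndh hmne
Hunk 2: at line 6 remove [yfot,hgpnc,ywob] add [uglx,xgv,hbheu] -> 14 lines: skkg zip ipol ccru cnc meqtf uglx xgv hbheu wrwxt svj umokz tndh hmne
Hunk 3: at line 8 remove [wrwxt,svj] add [lrly] -> 13 lines: skkg zip ipol ccru cnc meqtf uglx xgv hbheu lrly umokz tndh hmne
Hunk 4: at line 3 remove [cnc,meqtf,uglx] add [fxf] -> 11 lines: skkg zip ipol ccru fxf xgv hbheu lrly umokz tndh hmne
Hunk 5: at line 6 remove [lrly,umokz] add [wlzns] -> 10 lines: skkg zip ipol ccru fxf xgv hbheu wlzns tndh hmne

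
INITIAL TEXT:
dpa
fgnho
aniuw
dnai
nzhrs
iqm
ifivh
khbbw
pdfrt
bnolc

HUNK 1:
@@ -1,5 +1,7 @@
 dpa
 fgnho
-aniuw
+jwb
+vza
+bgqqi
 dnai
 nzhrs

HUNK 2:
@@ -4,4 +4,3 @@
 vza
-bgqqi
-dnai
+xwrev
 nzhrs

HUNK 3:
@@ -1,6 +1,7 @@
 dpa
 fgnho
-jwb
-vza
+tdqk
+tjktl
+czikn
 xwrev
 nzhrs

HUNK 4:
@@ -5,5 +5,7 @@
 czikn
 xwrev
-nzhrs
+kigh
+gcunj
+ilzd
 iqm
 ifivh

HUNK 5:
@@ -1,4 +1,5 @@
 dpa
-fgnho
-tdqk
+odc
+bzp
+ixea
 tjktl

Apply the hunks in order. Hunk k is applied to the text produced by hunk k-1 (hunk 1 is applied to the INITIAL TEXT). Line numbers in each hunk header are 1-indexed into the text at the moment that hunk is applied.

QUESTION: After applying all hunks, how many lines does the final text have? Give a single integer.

Hunk 1: at line 1 remove [aniuw] add [jwb,vza,bgqqi] -> 12 lines: dpa fgnho jwb vza bgqqi dnai nzhrs iqm ifivh khbbw pdfrt bnolc
Hunk 2: at line 4 remove [bgqqi,dnai] add [xwrev] -> 11 lines: dpa fgnho jwb vza xwrev nzhrs iqm ifivh khbbw pdfrt bnolc
Hunk 3: at line 1 remove [jwb,vza] add [tdqk,tjktl,czikn] -> 12 lines: dpa fgnho tdqk tjktl czikn xwrev nzhrs iqm ifivh khbbw pdfrt bnolc
Hunk 4: at line 5 remove [nzhrs] add [kigh,gcunj,ilzd] -> 14 lines: dpa fgnho tdqk tjktl czikn xwrev kigh gcunj ilzd iqm ifivh khbbw pdfrt bnolc
Hunk 5: at line 1 remove [fgnho,tdqk] add [odc,bzp,ixea] -> 15 lines: dpa odc bzp ixea tjktl czikn xwrev kigh gcunj ilzd iqm ifivh khbbw pdfrt bnolc
Final line count: 15

Answer: 15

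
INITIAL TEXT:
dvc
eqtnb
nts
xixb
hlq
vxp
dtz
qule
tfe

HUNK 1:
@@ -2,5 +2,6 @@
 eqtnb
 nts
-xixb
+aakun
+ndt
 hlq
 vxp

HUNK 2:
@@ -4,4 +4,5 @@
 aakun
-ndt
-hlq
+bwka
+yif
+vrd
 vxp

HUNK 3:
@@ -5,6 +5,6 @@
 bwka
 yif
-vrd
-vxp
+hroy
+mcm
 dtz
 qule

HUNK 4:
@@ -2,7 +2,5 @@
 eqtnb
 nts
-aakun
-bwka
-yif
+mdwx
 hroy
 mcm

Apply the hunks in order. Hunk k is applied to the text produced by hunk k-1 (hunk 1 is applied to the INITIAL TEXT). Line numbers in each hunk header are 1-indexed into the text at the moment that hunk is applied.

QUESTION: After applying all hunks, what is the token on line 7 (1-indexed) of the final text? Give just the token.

Hunk 1: at line 2 remove [xixb] add [aakun,ndt] -> 10 lines: dvc eqtnb nts aakun ndt hlq vxp dtz qule tfe
Hunk 2: at line 4 remove [ndt,hlq] add [bwka,yif,vrd] -> 11 lines: dvc eqtnb nts aakun bwka yif vrd vxp dtz qule tfe
Hunk 3: at line 5 remove [vrd,vxp] add [hroy,mcm] -> 11 lines: dvc eqtnb nts aakun bwka yif hroy mcm dtz qule tfe
Hunk 4: at line 2 remove [aakun,bwka,yif] add [mdwx] -> 9 lines: dvc eqtnb nts mdwx hroy mcm dtz qule tfe
Final line 7: dtz

Answer: dtz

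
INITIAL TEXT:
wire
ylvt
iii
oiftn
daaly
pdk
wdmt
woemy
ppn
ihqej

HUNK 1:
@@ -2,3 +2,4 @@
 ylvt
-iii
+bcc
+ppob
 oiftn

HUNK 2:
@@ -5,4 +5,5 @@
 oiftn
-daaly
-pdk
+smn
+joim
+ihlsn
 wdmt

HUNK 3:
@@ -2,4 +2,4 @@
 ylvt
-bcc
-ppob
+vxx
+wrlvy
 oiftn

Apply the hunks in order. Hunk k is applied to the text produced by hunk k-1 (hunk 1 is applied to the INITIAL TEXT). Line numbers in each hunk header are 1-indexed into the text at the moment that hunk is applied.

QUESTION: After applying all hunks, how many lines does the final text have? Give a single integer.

Hunk 1: at line 2 remove [iii] add [bcc,ppob] -> 11 lines: wire ylvt bcc ppob oiftn daaly pdk wdmt woemy ppn ihqej
Hunk 2: at line 5 remove [daaly,pdk] add [smn,joim,ihlsn] -> 12 lines: wire ylvt bcc ppob oiftn smn joim ihlsn wdmt woemy ppn ihqej
Hunk 3: at line 2 remove [bcc,ppob] add [vxx,wrlvy] -> 12 lines: wire ylvt vxx wrlvy oiftn smn joim ihlsn wdmt woemy ppn ihqej
Final line count: 12

Answer: 12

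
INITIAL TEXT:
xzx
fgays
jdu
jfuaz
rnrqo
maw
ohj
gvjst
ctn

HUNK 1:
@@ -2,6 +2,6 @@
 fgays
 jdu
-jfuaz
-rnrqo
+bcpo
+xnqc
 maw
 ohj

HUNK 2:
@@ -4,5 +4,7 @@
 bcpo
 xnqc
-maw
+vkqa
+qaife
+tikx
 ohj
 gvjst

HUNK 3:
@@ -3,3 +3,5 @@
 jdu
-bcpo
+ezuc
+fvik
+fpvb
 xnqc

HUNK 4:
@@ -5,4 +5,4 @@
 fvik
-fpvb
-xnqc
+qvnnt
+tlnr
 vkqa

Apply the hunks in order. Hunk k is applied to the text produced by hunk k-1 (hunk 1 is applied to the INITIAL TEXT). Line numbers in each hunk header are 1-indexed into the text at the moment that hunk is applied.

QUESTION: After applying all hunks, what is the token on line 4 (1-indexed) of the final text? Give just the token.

Hunk 1: at line 2 remove [jfuaz,rnrqo] add [bcpo,xnqc] -> 9 lines: xzx fgays jdu bcpo xnqc maw ohj gvjst ctn
Hunk 2: at line 4 remove [maw] add [vkqa,qaife,tikx] -> 11 lines: xzx fgays jdu bcpo xnqc vkqa qaife tikx ohj gvjst ctn
Hunk 3: at line 3 remove [bcpo] add [ezuc,fvik,fpvb] -> 13 lines: xzx fgays jdu ezuc fvik fpvb xnqc vkqa qaife tikx ohj gvjst ctn
Hunk 4: at line 5 remove [fpvb,xnqc] add [qvnnt,tlnr] -> 13 lines: xzx fgays jdu ezuc fvik qvnnt tlnr vkqa qaife tikx ohj gvjst ctn
Final line 4: ezuc

Answer: ezuc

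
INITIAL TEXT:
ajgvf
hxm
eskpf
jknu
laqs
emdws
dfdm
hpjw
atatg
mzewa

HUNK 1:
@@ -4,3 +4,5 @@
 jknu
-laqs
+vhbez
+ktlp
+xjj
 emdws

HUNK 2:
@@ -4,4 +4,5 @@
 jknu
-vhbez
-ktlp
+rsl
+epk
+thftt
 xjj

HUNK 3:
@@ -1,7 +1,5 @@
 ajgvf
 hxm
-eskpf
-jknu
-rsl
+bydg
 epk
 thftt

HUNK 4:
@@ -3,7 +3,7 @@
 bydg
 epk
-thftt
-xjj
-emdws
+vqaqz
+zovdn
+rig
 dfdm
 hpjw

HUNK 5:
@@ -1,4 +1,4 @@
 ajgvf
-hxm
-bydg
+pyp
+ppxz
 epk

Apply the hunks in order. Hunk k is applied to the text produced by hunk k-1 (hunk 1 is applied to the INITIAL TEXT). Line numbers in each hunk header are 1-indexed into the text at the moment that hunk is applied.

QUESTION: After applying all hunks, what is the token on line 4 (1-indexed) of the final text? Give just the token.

Answer: epk

Derivation:
Hunk 1: at line 4 remove [laqs] add [vhbez,ktlp,xjj] -> 12 lines: ajgvf hxm eskpf jknu vhbez ktlp xjj emdws dfdm hpjw atatg mzewa
Hunk 2: at line 4 remove [vhbez,ktlp] add [rsl,epk,thftt] -> 13 lines: ajgvf hxm eskpf jknu rsl epk thftt xjj emdws dfdm hpjw atatg mzewa
Hunk 3: at line 1 remove [eskpf,jknu,rsl] add [bydg] -> 11 lines: ajgvf hxm bydg epk thftt xjj emdws dfdm hpjw atatg mzewa
Hunk 4: at line 3 remove [thftt,xjj,emdws] add [vqaqz,zovdn,rig] -> 11 lines: ajgvf hxm bydg epk vqaqz zovdn rig dfdm hpjw atatg mzewa
Hunk 5: at line 1 remove [hxm,bydg] add [pyp,ppxz] -> 11 lines: ajgvf pyp ppxz epk vqaqz zovdn rig dfdm hpjw atatg mzewa
Final line 4: epk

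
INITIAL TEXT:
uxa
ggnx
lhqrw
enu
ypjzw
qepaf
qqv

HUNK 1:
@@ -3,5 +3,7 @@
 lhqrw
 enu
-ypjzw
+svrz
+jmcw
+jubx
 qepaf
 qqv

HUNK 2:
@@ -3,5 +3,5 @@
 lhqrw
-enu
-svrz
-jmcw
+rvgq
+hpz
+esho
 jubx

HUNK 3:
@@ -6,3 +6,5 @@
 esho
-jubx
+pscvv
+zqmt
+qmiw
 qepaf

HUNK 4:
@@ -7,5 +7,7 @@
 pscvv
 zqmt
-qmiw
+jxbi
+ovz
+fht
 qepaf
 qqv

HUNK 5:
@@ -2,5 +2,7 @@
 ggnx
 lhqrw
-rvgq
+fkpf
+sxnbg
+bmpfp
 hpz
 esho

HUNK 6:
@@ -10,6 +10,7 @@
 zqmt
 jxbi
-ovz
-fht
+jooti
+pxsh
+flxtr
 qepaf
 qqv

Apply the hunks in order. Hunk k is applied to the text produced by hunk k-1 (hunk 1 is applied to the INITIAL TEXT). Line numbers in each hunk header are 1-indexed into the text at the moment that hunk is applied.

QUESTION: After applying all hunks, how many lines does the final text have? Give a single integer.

Answer: 16

Derivation:
Hunk 1: at line 3 remove [ypjzw] add [svrz,jmcw,jubx] -> 9 lines: uxa ggnx lhqrw enu svrz jmcw jubx qepaf qqv
Hunk 2: at line 3 remove [enu,svrz,jmcw] add [rvgq,hpz,esho] -> 9 lines: uxa ggnx lhqrw rvgq hpz esho jubx qepaf qqv
Hunk 3: at line 6 remove [jubx] add [pscvv,zqmt,qmiw] -> 11 lines: uxa ggnx lhqrw rvgq hpz esho pscvv zqmt qmiw qepaf qqv
Hunk 4: at line 7 remove [qmiw] add [jxbi,ovz,fht] -> 13 lines: uxa ggnx lhqrw rvgq hpz esho pscvv zqmt jxbi ovz fht qepaf qqv
Hunk 5: at line 2 remove [rvgq] add [fkpf,sxnbg,bmpfp] -> 15 lines: uxa ggnx lhqrw fkpf sxnbg bmpfp hpz esho pscvv zqmt jxbi ovz fht qepaf qqv
Hunk 6: at line 10 remove [ovz,fht] add [jooti,pxsh,flxtr] -> 16 lines: uxa ggnx lhqrw fkpf sxnbg bmpfp hpz esho pscvv zqmt jxbi jooti pxsh flxtr qepaf qqv
Final line count: 16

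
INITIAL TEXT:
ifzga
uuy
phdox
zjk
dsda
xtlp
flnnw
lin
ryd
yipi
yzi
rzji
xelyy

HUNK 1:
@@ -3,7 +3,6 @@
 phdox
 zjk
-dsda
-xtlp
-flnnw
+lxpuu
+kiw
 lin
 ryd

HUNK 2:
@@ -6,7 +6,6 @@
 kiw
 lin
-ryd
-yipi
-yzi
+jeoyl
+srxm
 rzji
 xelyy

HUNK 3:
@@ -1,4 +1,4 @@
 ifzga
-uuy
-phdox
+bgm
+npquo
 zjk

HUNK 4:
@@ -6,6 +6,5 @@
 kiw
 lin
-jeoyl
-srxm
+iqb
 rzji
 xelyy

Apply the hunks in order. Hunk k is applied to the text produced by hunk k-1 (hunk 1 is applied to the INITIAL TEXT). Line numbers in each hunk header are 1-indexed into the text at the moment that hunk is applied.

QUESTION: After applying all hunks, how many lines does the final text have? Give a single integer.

Hunk 1: at line 3 remove [dsda,xtlp,flnnw] add [lxpuu,kiw] -> 12 lines: ifzga uuy phdox zjk lxpuu kiw lin ryd yipi yzi rzji xelyy
Hunk 2: at line 6 remove [ryd,yipi,yzi] add [jeoyl,srxm] -> 11 lines: ifzga uuy phdox zjk lxpuu kiw lin jeoyl srxm rzji xelyy
Hunk 3: at line 1 remove [uuy,phdox] add [bgm,npquo] -> 11 lines: ifzga bgm npquo zjk lxpuu kiw lin jeoyl srxm rzji xelyy
Hunk 4: at line 6 remove [jeoyl,srxm] add [iqb] -> 10 lines: ifzga bgm npquo zjk lxpuu kiw lin iqb rzji xelyy
Final line count: 10

Answer: 10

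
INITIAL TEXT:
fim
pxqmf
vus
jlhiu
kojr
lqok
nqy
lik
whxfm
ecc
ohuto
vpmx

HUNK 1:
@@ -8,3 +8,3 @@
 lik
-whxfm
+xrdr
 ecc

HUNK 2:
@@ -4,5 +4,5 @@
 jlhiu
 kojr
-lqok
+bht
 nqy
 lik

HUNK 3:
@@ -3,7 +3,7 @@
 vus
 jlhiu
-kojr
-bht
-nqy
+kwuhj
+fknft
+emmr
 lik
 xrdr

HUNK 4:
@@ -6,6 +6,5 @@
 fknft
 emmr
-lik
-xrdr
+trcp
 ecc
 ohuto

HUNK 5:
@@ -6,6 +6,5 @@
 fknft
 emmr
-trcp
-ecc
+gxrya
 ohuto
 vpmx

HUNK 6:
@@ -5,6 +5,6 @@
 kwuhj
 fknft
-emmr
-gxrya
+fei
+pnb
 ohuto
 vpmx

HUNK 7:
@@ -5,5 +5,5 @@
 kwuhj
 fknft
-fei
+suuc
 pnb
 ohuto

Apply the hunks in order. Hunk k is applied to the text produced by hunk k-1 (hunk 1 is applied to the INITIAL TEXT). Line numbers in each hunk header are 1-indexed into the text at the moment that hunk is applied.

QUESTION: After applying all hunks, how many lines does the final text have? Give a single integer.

Answer: 10

Derivation:
Hunk 1: at line 8 remove [whxfm] add [xrdr] -> 12 lines: fim pxqmf vus jlhiu kojr lqok nqy lik xrdr ecc ohuto vpmx
Hunk 2: at line 4 remove [lqok] add [bht] -> 12 lines: fim pxqmf vus jlhiu kojr bht nqy lik xrdr ecc ohuto vpmx
Hunk 3: at line 3 remove [kojr,bht,nqy] add [kwuhj,fknft,emmr] -> 12 lines: fim pxqmf vus jlhiu kwuhj fknft emmr lik xrdr ecc ohuto vpmx
Hunk 4: at line 6 remove [lik,xrdr] add [trcp] -> 11 lines: fim pxqmf vus jlhiu kwuhj fknft emmr trcp ecc ohuto vpmx
Hunk 5: at line 6 remove [trcp,ecc] add [gxrya] -> 10 lines: fim pxqmf vus jlhiu kwuhj fknft emmr gxrya ohuto vpmx
Hunk 6: at line 5 remove [emmr,gxrya] add [fei,pnb] -> 10 lines: fim pxqmf vus jlhiu kwuhj fknft fei pnb ohuto vpmx
Hunk 7: at line 5 remove [fei] add [suuc] -> 10 lines: fim pxqmf vus jlhiu kwuhj fknft suuc pnb ohuto vpmx
Final line count: 10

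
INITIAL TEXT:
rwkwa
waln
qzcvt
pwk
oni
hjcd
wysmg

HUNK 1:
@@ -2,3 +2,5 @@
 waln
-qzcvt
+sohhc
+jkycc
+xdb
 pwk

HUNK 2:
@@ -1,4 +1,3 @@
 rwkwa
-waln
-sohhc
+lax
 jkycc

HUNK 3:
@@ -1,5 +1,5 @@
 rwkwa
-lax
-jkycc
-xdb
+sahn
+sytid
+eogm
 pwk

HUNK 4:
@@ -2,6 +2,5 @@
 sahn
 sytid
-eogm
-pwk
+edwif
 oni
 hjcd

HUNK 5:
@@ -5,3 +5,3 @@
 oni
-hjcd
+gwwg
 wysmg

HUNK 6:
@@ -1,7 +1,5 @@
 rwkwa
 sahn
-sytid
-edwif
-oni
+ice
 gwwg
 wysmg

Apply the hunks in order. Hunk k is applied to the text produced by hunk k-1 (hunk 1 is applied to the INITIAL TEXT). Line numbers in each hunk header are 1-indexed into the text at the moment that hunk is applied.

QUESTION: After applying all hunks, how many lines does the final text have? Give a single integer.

Hunk 1: at line 2 remove [qzcvt] add [sohhc,jkycc,xdb] -> 9 lines: rwkwa waln sohhc jkycc xdb pwk oni hjcd wysmg
Hunk 2: at line 1 remove [waln,sohhc] add [lax] -> 8 lines: rwkwa lax jkycc xdb pwk oni hjcd wysmg
Hunk 3: at line 1 remove [lax,jkycc,xdb] add [sahn,sytid,eogm] -> 8 lines: rwkwa sahn sytid eogm pwk oni hjcd wysmg
Hunk 4: at line 2 remove [eogm,pwk] add [edwif] -> 7 lines: rwkwa sahn sytid edwif oni hjcd wysmg
Hunk 5: at line 5 remove [hjcd] add [gwwg] -> 7 lines: rwkwa sahn sytid edwif oni gwwg wysmg
Hunk 6: at line 1 remove [sytid,edwif,oni] add [ice] -> 5 lines: rwkwa sahn ice gwwg wysmg
Final line count: 5

Answer: 5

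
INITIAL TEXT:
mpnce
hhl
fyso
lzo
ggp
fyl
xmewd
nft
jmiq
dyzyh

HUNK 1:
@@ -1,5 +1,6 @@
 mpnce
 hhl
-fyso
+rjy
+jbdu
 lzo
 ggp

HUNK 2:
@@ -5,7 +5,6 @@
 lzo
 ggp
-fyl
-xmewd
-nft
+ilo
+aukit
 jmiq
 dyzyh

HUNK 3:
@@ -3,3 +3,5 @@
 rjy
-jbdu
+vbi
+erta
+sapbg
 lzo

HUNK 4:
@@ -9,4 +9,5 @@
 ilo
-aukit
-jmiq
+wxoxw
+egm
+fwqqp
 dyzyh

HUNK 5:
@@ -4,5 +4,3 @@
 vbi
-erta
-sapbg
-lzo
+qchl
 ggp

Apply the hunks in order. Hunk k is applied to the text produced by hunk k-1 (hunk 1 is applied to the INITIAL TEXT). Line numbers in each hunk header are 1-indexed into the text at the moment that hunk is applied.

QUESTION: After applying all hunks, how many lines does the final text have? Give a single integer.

Answer: 11

Derivation:
Hunk 1: at line 1 remove [fyso] add [rjy,jbdu] -> 11 lines: mpnce hhl rjy jbdu lzo ggp fyl xmewd nft jmiq dyzyh
Hunk 2: at line 5 remove [fyl,xmewd,nft] add [ilo,aukit] -> 10 lines: mpnce hhl rjy jbdu lzo ggp ilo aukit jmiq dyzyh
Hunk 3: at line 3 remove [jbdu] add [vbi,erta,sapbg] -> 12 lines: mpnce hhl rjy vbi erta sapbg lzo ggp ilo aukit jmiq dyzyh
Hunk 4: at line 9 remove [aukit,jmiq] add [wxoxw,egm,fwqqp] -> 13 lines: mpnce hhl rjy vbi erta sapbg lzo ggp ilo wxoxw egm fwqqp dyzyh
Hunk 5: at line 4 remove [erta,sapbg,lzo] add [qchl] -> 11 lines: mpnce hhl rjy vbi qchl ggp ilo wxoxw egm fwqqp dyzyh
Final line count: 11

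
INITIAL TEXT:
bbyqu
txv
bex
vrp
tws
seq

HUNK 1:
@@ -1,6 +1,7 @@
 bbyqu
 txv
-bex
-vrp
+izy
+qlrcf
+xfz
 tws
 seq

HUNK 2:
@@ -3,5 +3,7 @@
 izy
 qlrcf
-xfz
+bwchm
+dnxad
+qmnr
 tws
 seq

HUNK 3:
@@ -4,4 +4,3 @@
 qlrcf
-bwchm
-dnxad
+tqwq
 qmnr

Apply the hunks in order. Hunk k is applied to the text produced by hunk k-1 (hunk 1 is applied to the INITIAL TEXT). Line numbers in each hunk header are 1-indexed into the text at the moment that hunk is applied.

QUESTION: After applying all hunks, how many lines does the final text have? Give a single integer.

Hunk 1: at line 1 remove [bex,vrp] add [izy,qlrcf,xfz] -> 7 lines: bbyqu txv izy qlrcf xfz tws seq
Hunk 2: at line 3 remove [xfz] add [bwchm,dnxad,qmnr] -> 9 lines: bbyqu txv izy qlrcf bwchm dnxad qmnr tws seq
Hunk 3: at line 4 remove [bwchm,dnxad] add [tqwq] -> 8 lines: bbyqu txv izy qlrcf tqwq qmnr tws seq
Final line count: 8

Answer: 8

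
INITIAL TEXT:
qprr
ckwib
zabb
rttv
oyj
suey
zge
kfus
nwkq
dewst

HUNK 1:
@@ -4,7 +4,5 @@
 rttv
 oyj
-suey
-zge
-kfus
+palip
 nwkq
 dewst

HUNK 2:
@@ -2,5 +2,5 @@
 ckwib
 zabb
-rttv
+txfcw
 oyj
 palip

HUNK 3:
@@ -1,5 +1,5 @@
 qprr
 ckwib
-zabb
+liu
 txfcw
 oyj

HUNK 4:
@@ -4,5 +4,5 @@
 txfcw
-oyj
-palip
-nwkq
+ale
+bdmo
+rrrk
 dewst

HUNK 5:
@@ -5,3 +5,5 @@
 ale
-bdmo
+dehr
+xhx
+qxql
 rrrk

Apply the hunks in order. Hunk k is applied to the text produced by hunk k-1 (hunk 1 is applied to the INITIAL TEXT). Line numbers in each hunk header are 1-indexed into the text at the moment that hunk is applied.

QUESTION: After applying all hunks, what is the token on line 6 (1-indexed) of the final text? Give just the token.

Answer: dehr

Derivation:
Hunk 1: at line 4 remove [suey,zge,kfus] add [palip] -> 8 lines: qprr ckwib zabb rttv oyj palip nwkq dewst
Hunk 2: at line 2 remove [rttv] add [txfcw] -> 8 lines: qprr ckwib zabb txfcw oyj palip nwkq dewst
Hunk 3: at line 1 remove [zabb] add [liu] -> 8 lines: qprr ckwib liu txfcw oyj palip nwkq dewst
Hunk 4: at line 4 remove [oyj,palip,nwkq] add [ale,bdmo,rrrk] -> 8 lines: qprr ckwib liu txfcw ale bdmo rrrk dewst
Hunk 5: at line 5 remove [bdmo] add [dehr,xhx,qxql] -> 10 lines: qprr ckwib liu txfcw ale dehr xhx qxql rrrk dewst
Final line 6: dehr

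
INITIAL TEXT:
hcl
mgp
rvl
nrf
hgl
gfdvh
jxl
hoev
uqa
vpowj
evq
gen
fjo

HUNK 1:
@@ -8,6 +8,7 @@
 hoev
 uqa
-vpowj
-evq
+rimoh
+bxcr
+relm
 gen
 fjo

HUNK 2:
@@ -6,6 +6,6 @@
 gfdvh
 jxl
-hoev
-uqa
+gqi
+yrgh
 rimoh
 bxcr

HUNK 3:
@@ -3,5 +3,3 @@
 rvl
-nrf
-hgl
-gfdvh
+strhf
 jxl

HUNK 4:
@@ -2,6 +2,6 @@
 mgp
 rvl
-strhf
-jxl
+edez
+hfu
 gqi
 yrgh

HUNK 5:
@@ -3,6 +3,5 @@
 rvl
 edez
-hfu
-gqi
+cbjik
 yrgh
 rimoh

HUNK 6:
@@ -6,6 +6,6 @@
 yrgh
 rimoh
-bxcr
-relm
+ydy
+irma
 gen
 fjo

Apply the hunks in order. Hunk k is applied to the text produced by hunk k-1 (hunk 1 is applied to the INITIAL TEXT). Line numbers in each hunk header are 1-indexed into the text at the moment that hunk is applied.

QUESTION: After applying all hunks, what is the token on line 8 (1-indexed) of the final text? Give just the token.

Answer: ydy

Derivation:
Hunk 1: at line 8 remove [vpowj,evq] add [rimoh,bxcr,relm] -> 14 lines: hcl mgp rvl nrf hgl gfdvh jxl hoev uqa rimoh bxcr relm gen fjo
Hunk 2: at line 6 remove [hoev,uqa] add [gqi,yrgh] -> 14 lines: hcl mgp rvl nrf hgl gfdvh jxl gqi yrgh rimoh bxcr relm gen fjo
Hunk 3: at line 3 remove [nrf,hgl,gfdvh] add [strhf] -> 12 lines: hcl mgp rvl strhf jxl gqi yrgh rimoh bxcr relm gen fjo
Hunk 4: at line 2 remove [strhf,jxl] add [edez,hfu] -> 12 lines: hcl mgp rvl edez hfu gqi yrgh rimoh bxcr relm gen fjo
Hunk 5: at line 3 remove [hfu,gqi] add [cbjik] -> 11 lines: hcl mgp rvl edez cbjik yrgh rimoh bxcr relm gen fjo
Hunk 6: at line 6 remove [bxcr,relm] add [ydy,irma] -> 11 lines: hcl mgp rvl edez cbjik yrgh rimoh ydy irma gen fjo
Final line 8: ydy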